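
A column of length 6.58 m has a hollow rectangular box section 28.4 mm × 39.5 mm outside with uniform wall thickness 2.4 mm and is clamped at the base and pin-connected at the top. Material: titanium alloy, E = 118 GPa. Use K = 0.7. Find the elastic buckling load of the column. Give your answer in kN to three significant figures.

Inner dimensions: h_i = 39.5 − 2×2.4 = 34.70 mm, b_i = 28.4 − 2×2.4 = 23.60 mm
Weak-axis I_min = (h_o·b_o³ − h_i·b_i³)/12 with b_o = 28.4, b_i = 23.60 mm (shorter outer/inner sides).
I_min = (39.5×28.4³ − 34.70×23.60³)/12 = 3.739×10^4 mm⁴
I = 3.739×10^4 mm⁴ = 3.739×10^-8 m⁴
Effective length L_e = K·L = 0.7 × 6.58 = 4.606 m
P_cr = π²EI / L_e² = π² × 118×10⁹ × 3.739×10^-8 / 4.606² = 2.053×10^3 N

P_cr ≈ 2.05 kN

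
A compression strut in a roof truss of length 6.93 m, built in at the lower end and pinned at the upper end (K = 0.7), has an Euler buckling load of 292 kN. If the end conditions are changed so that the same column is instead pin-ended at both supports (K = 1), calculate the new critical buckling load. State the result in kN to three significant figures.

P_cr ≈ 143 kN

P_cr ∝ 1/K², so P_cr,new = P_cr,old × (K_old/K_new)² = 292 × (0.7/1)²
= 292 × 0.4900 = 143 kN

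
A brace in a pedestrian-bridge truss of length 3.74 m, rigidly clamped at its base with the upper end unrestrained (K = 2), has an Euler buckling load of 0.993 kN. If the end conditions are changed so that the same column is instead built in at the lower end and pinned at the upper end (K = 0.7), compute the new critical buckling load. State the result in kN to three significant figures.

P_cr ≈ 8.11 kN

P_cr ∝ 1/K², so P_cr,new = P_cr,old × (K_old/K_new)² = 0.993 × (2/0.7)²
= 0.993 × 8.163 = 8.11 kN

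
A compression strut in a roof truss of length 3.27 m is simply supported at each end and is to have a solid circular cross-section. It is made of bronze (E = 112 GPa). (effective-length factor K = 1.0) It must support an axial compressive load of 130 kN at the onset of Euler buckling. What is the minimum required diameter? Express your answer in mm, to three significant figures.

d ≈ 71.1 mm

L_e = K·L = 1 × 3.27 = 3.270 m
Required I = P_cr·L_e²/(π²E) = 1.300×10^5 × 3.270² / (π² × 1.12×10^11) = 1.258×10^-6 m⁴
I_req = 1.258×10^6 mm⁴
Solid circle: I = πd⁴/64  ⇒  d = (64I/π)^(1/4) = (64×1.258×10^6/π)^(1/4) = 71.1 mm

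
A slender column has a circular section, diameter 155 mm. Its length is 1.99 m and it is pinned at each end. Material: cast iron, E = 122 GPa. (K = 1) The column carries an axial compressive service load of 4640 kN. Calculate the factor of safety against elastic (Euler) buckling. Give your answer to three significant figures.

n ≈ 1.86

I = πd⁴/64 = π×155⁴/64 = 2.833×10^7 mm⁴
I = 2.833×10^7 mm⁴ = 2.833×10^-5 m⁴
Effective length L_e = K·L = 1 × 1.99 = 1.990 m
P_cr = π²EI / L_e² = π² × 122×10⁹ × 2.833×10^-5 / 1.990² = 8.615×10^6 N
Factor of safety n = P_cr / P = 8614.9 / 4640 = 1.86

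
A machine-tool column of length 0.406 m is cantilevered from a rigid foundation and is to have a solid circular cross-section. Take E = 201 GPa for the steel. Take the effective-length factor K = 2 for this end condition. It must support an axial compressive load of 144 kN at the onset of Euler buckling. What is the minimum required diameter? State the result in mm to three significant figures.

d ≈ 31.4 mm

L_e = K·L = 2 × 0.406 = 0.8120 m
Required I = P_cr·L_e²/(π²E) = 1.440×10^5 × 0.8120² / (π² × 2.01×10^11) = 4.786×10^-8 m⁴
I_req = 4.786×10^4 mm⁴
Solid circle: I = πd⁴/64  ⇒  d = (64I/π)^(1/4) = (64×4.786×10^4/π)^(1/4) = 31.4 mm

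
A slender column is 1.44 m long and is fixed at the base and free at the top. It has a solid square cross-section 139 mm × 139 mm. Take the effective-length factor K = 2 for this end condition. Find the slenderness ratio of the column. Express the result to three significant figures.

For a square r = a/√12 = 139/√12 = 40.13 mm
L_e = K·L = 2 × 1.44 m = 2.880 m = 2880.0 mm
λ = L_e / r_min = 2880.0 / 40.13 = 71.8

λ ≈ 71.8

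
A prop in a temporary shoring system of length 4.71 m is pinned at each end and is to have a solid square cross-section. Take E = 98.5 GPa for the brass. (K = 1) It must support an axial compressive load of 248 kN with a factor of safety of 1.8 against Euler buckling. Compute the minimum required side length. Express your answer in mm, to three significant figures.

Required P_cr = n·P = 1.8 × 248 = 446.4 kN
L_e = K·L = 1 × 4.71 = 4.710 m
Required I = P_cr·L_e²/(π²E) = 4.464×10^5 × 4.710² / (π² × 9.85×10^10) = 1.019×10^-5 m⁴
I_req = 1.019×10^7 mm⁴
Solid square: I = a⁴/12  ⇒  a = (12I)^(1/4) = (12×1.019×10^7)^(1/4) = 105 mm

a ≈ 105 mm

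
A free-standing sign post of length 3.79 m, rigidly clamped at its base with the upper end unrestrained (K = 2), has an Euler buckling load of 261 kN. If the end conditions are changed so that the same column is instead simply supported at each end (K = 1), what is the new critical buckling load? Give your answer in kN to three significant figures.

P_cr ≈ 1040 kN

P_cr ∝ 1/K², so P_cr,new = P_cr,old × (K_old/K_new)² = 261 × (2/1)²
= 261 × 4.000 = 1040 kN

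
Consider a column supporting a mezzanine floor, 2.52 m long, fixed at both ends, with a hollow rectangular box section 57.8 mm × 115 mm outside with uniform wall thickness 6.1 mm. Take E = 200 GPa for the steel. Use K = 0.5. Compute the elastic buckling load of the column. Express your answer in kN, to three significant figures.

P_cr ≈ 1290 kN

Inner dimensions: h_i = 115 − 2×6.1 = 102.8 mm, b_i = 57.8 − 2×6.1 = 45.60 mm
Weak-axis I_min = (h_o·b_o³ − h_i·b_i³)/12 with b_o = 57.8, b_i = 45.60 mm (shorter outer/inner sides).
I_min = (115×57.8³ − 102.8×45.60³)/12 = 1.038×10^6 mm⁴
I = 1.038×10^6 mm⁴ = 1.038×10^-6 m⁴
Effective length L_e = K·L = 0.5 × 2.52 = 1.260 m
P_cr = π²EI / L_e² = π² × 200×10⁹ × 1.038×10^-6 / 1.260² = 1.291×10^6 N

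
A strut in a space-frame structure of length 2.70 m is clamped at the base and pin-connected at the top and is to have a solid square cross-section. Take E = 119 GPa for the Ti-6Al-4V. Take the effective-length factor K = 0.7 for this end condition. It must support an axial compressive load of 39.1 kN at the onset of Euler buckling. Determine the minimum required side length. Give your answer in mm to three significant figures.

a ≈ 34.6 mm

L_e = K·L = 0.7 × 2.70 = 1.890 m
Required I = P_cr·L_e²/(π²E) = 3.910×10^4 × 1.890² / (π² × 1.19×10^11) = 1.189×10^-7 m⁴
I_req = 1.189×10^5 mm⁴
Solid square: I = a⁴/12  ⇒  a = (12I)^(1/4) = (12×1.189×10^5)^(1/4) = 34.6 mm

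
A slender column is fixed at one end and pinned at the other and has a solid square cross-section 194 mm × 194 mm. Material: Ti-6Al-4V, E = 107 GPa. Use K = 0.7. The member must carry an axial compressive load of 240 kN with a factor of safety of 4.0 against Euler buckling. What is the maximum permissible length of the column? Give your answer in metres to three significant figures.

I = a⁴/12 = 194⁴/12 = 1.180×10^8 mm⁴
I = 1.180×10^-4 m⁴
Required critical load P_cr = n·P = 4.0 × 240 = 960.0 kN = 9.600×10^5 N
From P_cr = π²EI/(K·L)²:  L = (1/K)·√(π²EI/P_cr) = (1/0.7)·√(π²×1.07×10^11×1.180×10^-4/9.600×10^5)
L = 16.3 m

L_max ≈ 16.3 m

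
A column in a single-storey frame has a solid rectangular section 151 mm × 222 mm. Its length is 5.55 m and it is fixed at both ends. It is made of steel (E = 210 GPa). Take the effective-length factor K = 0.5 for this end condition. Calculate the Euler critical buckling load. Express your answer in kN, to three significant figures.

Buckling occurs about the weak axis: I_min = h·b³/12 with b = 151 mm (the shorter side).
I_min = 222×151³/12 = 6.369×10^7 mm⁴
I = 6.369×10^7 mm⁴ = 6.369×10^-5 m⁴
Effective length L_e = K·L = 0.5 × 5.55 = 2.775 m
P_cr = π²EI / L_e² = π² × 210×10⁹ × 6.369×10^-5 / 2.775² = 1.714×10^7 N

P_cr ≈ 17100 kN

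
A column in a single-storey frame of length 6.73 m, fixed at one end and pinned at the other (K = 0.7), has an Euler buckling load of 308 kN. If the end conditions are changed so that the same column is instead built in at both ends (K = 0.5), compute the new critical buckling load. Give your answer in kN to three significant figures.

P_cr ≈ 604 kN

P_cr ∝ 1/K², so P_cr,new = P_cr,old × (K_old/K_new)² = 308 × (0.7/0.5)²
= 308 × 1.960 = 604 kN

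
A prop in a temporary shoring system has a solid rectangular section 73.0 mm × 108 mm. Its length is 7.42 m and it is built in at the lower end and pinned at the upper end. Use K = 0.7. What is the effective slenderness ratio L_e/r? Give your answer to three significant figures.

λ ≈ 246

For a rectangle r_min = b/√12 = 73.0/√12 = 21.07 mm
L_e = K·L = 0.7 × 7.42 m = 5.194 m = 5194.0 mm
λ = L_e / r_min = 5194.0 / 21.07 = 246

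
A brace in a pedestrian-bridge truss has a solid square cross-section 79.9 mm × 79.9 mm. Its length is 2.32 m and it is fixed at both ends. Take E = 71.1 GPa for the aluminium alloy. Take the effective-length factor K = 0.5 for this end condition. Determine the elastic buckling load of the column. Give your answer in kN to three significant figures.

I = a⁴/12 = 79.9⁴/12 = 3.396×10^6 mm⁴
I = 3.396×10^6 mm⁴ = 3.396×10^-6 m⁴
Effective length L_e = K·L = 0.5 × 2.32 = 1.160 m
P_cr = π²EI / L_e² = π² × 71.1×10⁹ × 3.396×10^-6 / 1.160² = 1.771×10^6 N

P_cr ≈ 1770 kN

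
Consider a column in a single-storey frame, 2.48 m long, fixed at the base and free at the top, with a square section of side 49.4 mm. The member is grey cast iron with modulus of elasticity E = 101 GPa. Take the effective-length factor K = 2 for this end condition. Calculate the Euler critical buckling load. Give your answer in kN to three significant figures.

P_cr ≈ 20.1 kN

I = a⁴/12 = 49.4⁴/12 = 4.963×10^5 mm⁴
I = 4.963×10^5 mm⁴ = 4.963×10^-7 m⁴
Effective length L_e = K·L = 2 × 2.48 = 4.960 m
P_cr = π²EI / L_e² = π² × 101×10⁹ × 4.963×10^-7 / 4.960² = 2.011×10^4 N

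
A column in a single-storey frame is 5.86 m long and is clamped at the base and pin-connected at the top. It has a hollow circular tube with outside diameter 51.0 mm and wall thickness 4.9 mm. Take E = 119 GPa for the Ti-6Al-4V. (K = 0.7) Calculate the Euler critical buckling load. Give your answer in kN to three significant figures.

Inner diameter d_i = 51.0 − 2×4.9 = 41.20 mm
I = π(d_o⁴ − d_i⁴)/64 = π(51.0⁴ − 41.20⁴)/64 = 1.907×10^5 mm⁴
I = 1.907×10^5 mm⁴ = 1.907×10^-7 m⁴
Effective length L_e = K·L = 0.7 × 5.86 = 4.102 m
P_cr = π²EI / L_e² = π² × 119×10⁹ × 1.907×10^-7 / 4.102² = 1.331×10^4 N

P_cr ≈ 13.3 kN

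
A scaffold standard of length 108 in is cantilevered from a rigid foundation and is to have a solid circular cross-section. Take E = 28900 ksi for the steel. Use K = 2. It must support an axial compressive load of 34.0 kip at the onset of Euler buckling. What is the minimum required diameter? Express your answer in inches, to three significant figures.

d ≈ 3.26 in

L_e = K·L = 2 × 108 = 216.0 in
Required I = P_cr·L_e²/(π²E) = 3.400×10^4 × 216.0² / (π² × 2.89×10^7) = 5.561 in⁴
Solid circle: I = πd⁴/64  ⇒  d = (64I/π)^(1/4) = (64×5.561/π)^(1/4) = 3.26 in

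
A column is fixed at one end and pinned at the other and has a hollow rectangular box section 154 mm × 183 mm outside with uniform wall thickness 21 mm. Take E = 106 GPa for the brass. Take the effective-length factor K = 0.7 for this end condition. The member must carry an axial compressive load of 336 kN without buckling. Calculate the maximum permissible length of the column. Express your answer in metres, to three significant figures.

Inner dimensions: h_i = 183 − 2×21 = 141.0 mm, b_i = 154 − 2×21 = 112.0 mm
Weak-axis I_min = (h_o·b_o³ − h_i·b_i³)/12 with b_o = 154, b_i = 112.0 mm (shorter outer/inner sides).
I_min = (183×154³ − 141.0×112.0³)/12 = 3.919×10^7 mm⁴
I = 3.919×10^-5 m⁴
At the buckling limit P_cr = P = 3.360×10^5 N
From P_cr = π²EI/(K·L)²:  L = (1/K)·√(π²EI/P_cr) = (1/0.7)·√(π²×1.06×10^11×3.919×10^-5/3.360×10^5)
L = 15.8 m

L_max ≈ 15.8 m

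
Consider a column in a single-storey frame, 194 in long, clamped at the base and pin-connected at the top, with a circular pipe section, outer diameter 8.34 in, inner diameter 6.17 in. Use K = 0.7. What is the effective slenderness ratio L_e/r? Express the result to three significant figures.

λ ≈ 52.4

d_o = 8.34 in, d_i = 6.17 in
I = π(d_o⁴ − d_i⁴)/64 = π(8.34⁴ − 6.170⁴)/64 = 166.3 in⁴
A = 24.73 in²;  r_min = √(I/A) = √(166.3/24.73) = 2.594 in
L_e = K·L = 0.7 × 194 = 135.8 in
λ = L_e / r_min = 135.80 / 2.594 = 52.4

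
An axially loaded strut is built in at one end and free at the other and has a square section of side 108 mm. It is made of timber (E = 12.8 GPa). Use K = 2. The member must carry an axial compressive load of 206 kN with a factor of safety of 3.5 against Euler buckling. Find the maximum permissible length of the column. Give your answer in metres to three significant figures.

L_max ≈ 0.705 m

I = a⁴/12 = 108⁴/12 = 1.134×10^7 mm⁴
I = 1.134×10^-5 m⁴
Required critical load P_cr = n·P = 3.5 × 206 = 721.0 kN = 7.210×10^5 N
From P_cr = π²EI/(K·L)²:  L = (1/K)·√(π²EI/P_cr) = (1/2)·√(π²×1.28×10^10×1.134×10^-5/7.210×10^5)
L = 0.705 m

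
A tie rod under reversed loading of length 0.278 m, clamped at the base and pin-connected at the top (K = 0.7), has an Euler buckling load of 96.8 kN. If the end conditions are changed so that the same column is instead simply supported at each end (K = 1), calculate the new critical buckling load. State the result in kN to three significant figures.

P_cr ≈ 47.4 kN

P_cr ∝ 1/K², so P_cr,new = P_cr,old × (K_old/K_new)² = 96.8 × (0.7/1)²
= 96.8 × 0.4900 = 47.4 kN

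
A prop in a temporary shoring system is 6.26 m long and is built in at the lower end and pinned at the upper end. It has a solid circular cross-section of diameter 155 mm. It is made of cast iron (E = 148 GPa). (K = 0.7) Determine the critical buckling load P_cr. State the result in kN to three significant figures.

P_cr ≈ 2160 kN

I = πd⁴/64 = π×155⁴/64 = 2.833×10^7 mm⁴
I = 2.833×10^7 mm⁴ = 2.833×10^-5 m⁴
Effective length L_e = K·L = 0.7 × 6.26 = 4.382 m
P_cr = π²EI / L_e² = π² × 148×10⁹ × 2.833×10^-5 / 4.382² = 2.155×10^6 N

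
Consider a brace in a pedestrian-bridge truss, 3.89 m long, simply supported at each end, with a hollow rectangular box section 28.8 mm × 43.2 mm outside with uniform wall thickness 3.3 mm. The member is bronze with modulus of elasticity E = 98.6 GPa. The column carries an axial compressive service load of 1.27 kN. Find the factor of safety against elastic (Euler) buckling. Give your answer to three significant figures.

n ≈ 2.66

Inner dimensions: h_i = 43.2 − 2×3.3 = 36.60 mm, b_i = 28.8 − 2×3.3 = 22.20 mm
Weak-axis I_min = (h_o·b_o³ − h_i·b_i³)/12 with b_o = 28.8, b_i = 22.20 mm (shorter outer/inner sides).
I_min = (43.2×28.8³ − 36.60×22.20³)/12 = 5.263×10^4 mm⁴
I = 5.263×10^4 mm⁴ = 5.263×10^-8 m⁴
Effective length L_e = K·L = 1 × 3.89 = 3.890 m
P_cr = π²EI / L_e² = π² × 98.6×10⁹ × 5.263×10^-8 / 3.890² = 3.384×10^3 N
Factor of safety n = P_cr / P = 3.3844 / 1.27 = 2.66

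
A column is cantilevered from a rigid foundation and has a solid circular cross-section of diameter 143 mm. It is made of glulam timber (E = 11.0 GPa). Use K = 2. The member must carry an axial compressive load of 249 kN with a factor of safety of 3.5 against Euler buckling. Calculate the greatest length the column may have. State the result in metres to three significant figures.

L_max ≈ 0.800 m

I = πd⁴/64 = π×143⁴/64 = 2.053×10^7 mm⁴
I = 2.053×10^-5 m⁴
Required critical load P_cr = n·P = 3.5 × 249 = 871.5 kN = 8.715×10^5 N
From P_cr = π²EI/(K·L)²:  L = (1/K)·√(π²EI/P_cr) = (1/2)·√(π²×1.10×10^10×2.053×10^-5/8.715×10^5)
L = 0.800 m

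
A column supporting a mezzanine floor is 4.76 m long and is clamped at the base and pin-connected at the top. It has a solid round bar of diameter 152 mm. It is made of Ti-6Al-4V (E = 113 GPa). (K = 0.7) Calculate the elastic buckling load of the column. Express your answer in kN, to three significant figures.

I = πd⁴/64 = π×152⁴/64 = 2.620×10^7 mm⁴
I = 2.620×10^7 mm⁴ = 2.620×10^-5 m⁴
Effective length L_e = K·L = 0.7 × 4.76 = 3.332 m
P_cr = π²EI / L_e² = π² × 113×10⁹ × 2.620×10^-5 / 3.332² = 2.632×10^6 N

P_cr ≈ 2630 kN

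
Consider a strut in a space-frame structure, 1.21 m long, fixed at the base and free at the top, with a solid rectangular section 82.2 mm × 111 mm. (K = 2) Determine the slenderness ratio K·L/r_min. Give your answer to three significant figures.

For a rectangle r_min = b/√12 = 82.2/√12 = 23.73 mm
L_e = K·L = 2 × 1.21 m = 2.420 m = 2420.0 mm
λ = L_e / r_min = 2420.0 / 23.73 = 102

λ ≈ 102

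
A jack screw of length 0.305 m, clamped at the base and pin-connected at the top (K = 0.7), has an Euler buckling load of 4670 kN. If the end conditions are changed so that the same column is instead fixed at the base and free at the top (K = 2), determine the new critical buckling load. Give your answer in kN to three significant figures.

P_cr ≈ 572 kN

P_cr ∝ 1/K², so P_cr,new = P_cr,old × (K_old/K_new)² = 4670 × (0.7/2)²
= 4670 × 0.1225 = 572 kN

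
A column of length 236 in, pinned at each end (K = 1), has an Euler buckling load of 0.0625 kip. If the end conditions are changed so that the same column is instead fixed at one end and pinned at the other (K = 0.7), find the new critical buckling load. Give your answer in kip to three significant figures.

P_cr ∝ 1/K², so P_cr,new = P_cr,old × (K_old/K_new)² = 0.0625 × (1/0.7)²
= 0.0625 × 2.041 = 0.128 kip

P_cr ≈ 0.128 kip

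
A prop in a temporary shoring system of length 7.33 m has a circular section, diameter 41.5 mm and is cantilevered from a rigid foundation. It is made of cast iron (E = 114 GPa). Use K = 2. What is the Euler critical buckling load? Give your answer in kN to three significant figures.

I = πd⁴/64 = π×41.5⁴/64 = 1.456×10^5 mm⁴
I = 1.456×10^5 mm⁴ = 1.456×10^-7 m⁴
Effective length L_e = K·L = 2 × 7.33 = 14.66 m
P_cr = π²EI / L_e² = π² × 114×10⁹ × 1.456×10^-7 / 14.66² = 762.3 N

P_cr ≈ 0.762 kN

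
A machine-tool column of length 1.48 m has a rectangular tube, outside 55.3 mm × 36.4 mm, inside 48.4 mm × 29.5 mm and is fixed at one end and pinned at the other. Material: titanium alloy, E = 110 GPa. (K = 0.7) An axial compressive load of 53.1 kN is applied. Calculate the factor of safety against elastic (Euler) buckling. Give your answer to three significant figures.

n ≈ 2.26

Weak-axis I_min = (h_o·b_o³ − h_i·b_i³)/12 with b_o = 36.4, b_i = 29.50 mm (shorter outer/inner sides).
I_min = (55.3×36.4³ − 48.40×29.50³)/12 = 1.187×10^5 mm⁴
I = 1.187×10^5 mm⁴ = 1.187×10^-7 m⁴
Effective length L_e = K·L = 0.7 × 1.48 = 1.036 m
P_cr = π²EI / L_e² = π² × 110×10⁹ × 1.187×10^-7 / 1.036² = 1.201×10^5 N
Factor of safety n = P_cr / P = 120.08 / 53.1 = 2.26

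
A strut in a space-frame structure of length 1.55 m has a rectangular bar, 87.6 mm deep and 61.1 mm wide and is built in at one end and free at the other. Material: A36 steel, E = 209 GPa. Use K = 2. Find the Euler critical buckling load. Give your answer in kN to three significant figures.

P_cr ≈ 357 kN

Buckling occurs about the weak axis: I_min = h·b³/12 with b = 61.1 mm (the shorter side).
I_min = 87.6×61.1³/12 = 1.665×10^6 mm⁴
I = 1.665×10^6 mm⁴ = 1.665×10^-6 m⁴
Effective length L_e = K·L = 2 × 1.55 = 3.100 m
P_cr = π²EI / L_e² = π² × 209×10⁹ × 1.665×10^-6 / 3.100² = 3.574×10^5 N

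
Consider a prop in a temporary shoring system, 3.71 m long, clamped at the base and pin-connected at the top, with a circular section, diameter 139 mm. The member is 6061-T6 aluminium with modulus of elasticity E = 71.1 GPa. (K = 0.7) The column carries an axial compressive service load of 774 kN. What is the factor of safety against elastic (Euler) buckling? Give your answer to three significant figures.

I = πd⁴/64 = π×139⁴/64 = 1.832×10^7 mm⁴
I = 1.832×10^7 mm⁴ = 1.832×10^-5 m⁴
Effective length L_e = K·L = 0.7 × 3.71 = 2.597 m
P_cr = π²EI / L_e² = π² × 71.1×10⁹ × 1.832×10^-5 / 2.597² = 1.907×10^6 N
Factor of safety n = P_cr / P = 1906.6 / 774 = 2.46

n ≈ 2.46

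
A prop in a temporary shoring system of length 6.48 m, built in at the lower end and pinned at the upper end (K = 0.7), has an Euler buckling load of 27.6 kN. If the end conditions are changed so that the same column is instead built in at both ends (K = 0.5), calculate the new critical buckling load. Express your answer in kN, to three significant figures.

P_cr ≈ 54.1 kN

P_cr ∝ 1/K², so P_cr,new = P_cr,old × (K_old/K_new)² = 27.6 × (0.7/0.5)²
= 27.6 × 1.960 = 54.1 kN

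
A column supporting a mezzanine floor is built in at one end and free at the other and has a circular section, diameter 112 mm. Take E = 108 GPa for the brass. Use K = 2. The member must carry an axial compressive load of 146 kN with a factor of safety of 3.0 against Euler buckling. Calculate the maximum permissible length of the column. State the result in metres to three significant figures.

I = πd⁴/64 = π×112⁴/64 = 7.724×10^6 mm⁴
I = 7.724×10^-6 m⁴
Required critical load P_cr = n·P = 3.0 × 146 = 438.0 kN = 4.380×10^5 N
From P_cr = π²EI/(K·L)²:  L = (1/K)·√(π²EI/P_cr) = (1/2)·√(π²×1.08×10^11×7.724×10^-6/4.380×10^5)
L = 2.17 m

L_max ≈ 2.17 m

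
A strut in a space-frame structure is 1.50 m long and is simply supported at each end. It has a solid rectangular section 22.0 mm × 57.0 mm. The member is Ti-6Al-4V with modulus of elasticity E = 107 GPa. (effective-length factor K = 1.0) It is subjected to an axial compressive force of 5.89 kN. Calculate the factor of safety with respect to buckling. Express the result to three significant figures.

Buckling occurs about the weak axis: I_min = h·b³/12 with b = 22.0 mm (the shorter side).
I_min = 57.0×22.0³/12 = 5.058×10^4 mm⁴
I = 5.058×10^4 mm⁴ = 5.058×10^-8 m⁴
Effective length L_e = K·L = 1 × 1.50 = 1.500 m
P_cr = π²EI / L_e² = π² × 107×10⁹ × 5.058×10^-8 / 1.500² = 2.374×10^4 N
Factor of safety n = P_cr / P = 23.739 / 5.89 = 4.03

n ≈ 4.03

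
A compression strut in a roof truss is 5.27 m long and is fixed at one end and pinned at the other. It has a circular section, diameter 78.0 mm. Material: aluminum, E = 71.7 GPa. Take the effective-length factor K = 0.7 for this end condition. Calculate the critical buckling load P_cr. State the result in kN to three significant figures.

I = πd⁴/64 = π×78.0⁴/64 = 1.817×10^6 mm⁴
I = 1.817×10^6 mm⁴ = 1.817×10^-6 m⁴
Effective length L_e = K·L = 0.7 × 5.27 = 3.689 m
P_cr = π²EI / L_e² = π² × 71.7×10⁹ × 1.817×10^-6 / 3.689² = 9.448×10^4 N

P_cr ≈ 94.5 kN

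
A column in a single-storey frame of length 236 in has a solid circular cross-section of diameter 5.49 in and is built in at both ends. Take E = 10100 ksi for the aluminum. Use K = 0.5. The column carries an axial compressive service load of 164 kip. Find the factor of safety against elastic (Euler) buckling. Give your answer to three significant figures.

n ≈ 1.95

I = πd⁴/64 = π×5.49⁴/64 = 44.59 in⁴
Effective length L_e = K·L = 0.5 × 236 = 118.0 in
P_cr = π²EI / L_e² = π² × 10100×10³ × 44.59 / 118.0² = 3.192×10^5 lb
Factor of safety n = P_cr / P = 319.24 / 164 = 1.95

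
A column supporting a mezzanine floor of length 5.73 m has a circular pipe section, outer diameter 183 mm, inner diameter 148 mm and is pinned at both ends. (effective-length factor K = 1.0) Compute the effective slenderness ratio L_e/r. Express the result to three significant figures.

d_o = 183 mm, d_i = 148 mm
I = π(d_o⁴ − d_i⁴)/64 = π(183⁴ − 148.0⁴)/64 = 3.150×10^7 mm⁴
A = 9.099×10^3 mm²;  r_min = √(I/A) = √(3.150×10^7/9.099×10^3) = 58.84 mm
L_e = K·L = 1 × 5.73 m = 5.730 m = 5730.0 mm
λ = L_e / r_min = 5730.0 / 58.84 = 97.4

λ ≈ 97.4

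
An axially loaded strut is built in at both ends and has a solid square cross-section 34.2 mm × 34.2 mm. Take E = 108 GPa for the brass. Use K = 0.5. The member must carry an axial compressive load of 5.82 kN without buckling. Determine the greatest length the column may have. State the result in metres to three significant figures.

L_max ≈ 9.14 m

I = a⁴/12 = 34.2⁴/12 = 1.140×10^5 mm⁴
I = 1.140×10^-7 m⁴
At the buckling limit P_cr = P = 5.820×10^3 N
From P_cr = π²EI/(K·L)²:  L = (1/K)·√(π²EI/P_cr) = (1/0.5)·√(π²×1.08×10^11×1.140×10^-7/5.820×10^3)
L = 9.14 m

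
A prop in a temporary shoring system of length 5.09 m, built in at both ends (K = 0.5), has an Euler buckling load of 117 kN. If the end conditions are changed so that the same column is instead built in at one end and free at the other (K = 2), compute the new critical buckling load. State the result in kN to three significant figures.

P_cr ≈ 7.31 kN

P_cr ∝ 1/K², so P_cr,new = P_cr,old × (K_old/K_new)² = 117 × (0.5/2)²
= 117 × 0.06250 = 7.31 kN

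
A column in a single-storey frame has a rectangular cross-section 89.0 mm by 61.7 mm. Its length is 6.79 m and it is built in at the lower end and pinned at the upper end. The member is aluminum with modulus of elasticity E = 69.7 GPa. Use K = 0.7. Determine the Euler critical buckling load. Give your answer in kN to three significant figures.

P_cr ≈ 53.0 kN

Buckling occurs about the weak axis: I_min = h·b³/12 with b = 61.7 mm (the shorter side).
I_min = 89.0×61.7³/12 = 1.742×10^6 mm⁴
I = 1.742×10^6 mm⁴ = 1.742×10^-6 m⁴
Effective length L_e = K·L = 0.7 × 6.79 = 4.753 m
P_cr = π²EI / L_e² = π² × 69.7×10⁹ × 1.742×10^-6 / 4.753² = 5.305×10^4 N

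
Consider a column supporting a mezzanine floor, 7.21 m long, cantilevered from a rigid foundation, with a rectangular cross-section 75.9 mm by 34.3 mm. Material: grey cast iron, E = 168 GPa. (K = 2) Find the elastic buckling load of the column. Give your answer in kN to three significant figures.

P_cr ≈ 2.04 kN

Buckling occurs about the weak axis: I_min = h·b³/12 with b = 34.3 mm (the shorter side).
I_min = 75.9×34.3³/12 = 2.552×10^5 mm⁴
I = 2.552×10^5 mm⁴ = 2.552×10^-7 m⁴
Effective length L_e = K·L = 2 × 7.21 = 14.42 m
P_cr = π²EI / L_e² = π² × 168×10⁹ × 2.552×10^-7 / 14.42² = 2.035×10^3 N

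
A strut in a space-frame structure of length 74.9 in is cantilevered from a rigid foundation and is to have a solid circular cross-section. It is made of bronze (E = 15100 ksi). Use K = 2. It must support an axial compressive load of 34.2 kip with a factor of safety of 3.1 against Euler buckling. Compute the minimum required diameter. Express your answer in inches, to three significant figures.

Required P_cr = n·P = 3.1 × 34.2 = 106.0 kip
L_e = K·L = 2 × 74.9 = 149.8 in
Required I = P_cr·L_e²/(π²E) = 1.060×10^5 × 149.8² / (π² × 1.51×10^7) = 15.96 in⁴
Solid circle: I = πd⁴/64  ⇒  d = (64I/π)^(1/4) = (64×15.96/π)^(1/4) = 4.25 in

d ≈ 4.25 in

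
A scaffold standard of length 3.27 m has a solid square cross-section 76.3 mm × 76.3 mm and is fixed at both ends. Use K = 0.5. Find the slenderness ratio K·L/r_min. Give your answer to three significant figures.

For a square r = a/√12 = 76.3/√12 = 22.03 mm
L_e = K·L = 0.5 × 3.27 m = 1.635 m = 1635.0 mm
λ = L_e / r_min = 1635.0 / 22.03 = 74.2

λ ≈ 74.2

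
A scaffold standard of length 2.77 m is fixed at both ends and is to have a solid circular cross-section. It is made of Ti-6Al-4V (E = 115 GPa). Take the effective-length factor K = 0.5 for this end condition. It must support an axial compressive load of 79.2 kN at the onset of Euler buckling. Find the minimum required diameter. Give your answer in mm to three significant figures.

L_e = K·L = 0.5 × 2.77 = 1.385 m
Required I = P_cr·L_e²/(π²E) = 7.920×10^4 × 1.385² / (π² × 1.15×10^11) = 1.339×10^-7 m⁴
I_req = 1.339×10^5 mm⁴
Solid circle: I = πd⁴/64  ⇒  d = (64I/π)^(1/4) = (64×1.339×10^5/π)^(1/4) = 40.6 mm

d ≈ 40.6 mm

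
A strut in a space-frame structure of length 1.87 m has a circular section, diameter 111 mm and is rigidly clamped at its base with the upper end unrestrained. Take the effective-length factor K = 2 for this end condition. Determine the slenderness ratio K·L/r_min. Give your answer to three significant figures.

For a solid circle r = d/4 = 111/4 = 27.75 mm
L_e = K·L = 2 × 1.87 m = 3.740 m = 3740.0 mm
λ = L_e / r_min = 3740.0 / 27.75 = 135

λ ≈ 135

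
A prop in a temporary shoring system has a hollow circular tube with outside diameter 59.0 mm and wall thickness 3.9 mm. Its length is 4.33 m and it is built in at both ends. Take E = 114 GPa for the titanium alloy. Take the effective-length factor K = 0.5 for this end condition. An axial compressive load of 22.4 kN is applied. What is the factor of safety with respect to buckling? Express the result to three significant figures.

Inner diameter d_i = 59.0 − 2×3.9 = 51.20 mm
I = π(d_o⁴ − d_i⁴)/64 = π(59.0⁴ − 51.20⁴)/64 = 2.575×10^5 mm⁴
I = 2.575×10^5 mm⁴ = 2.575×10^-7 m⁴
Effective length L_e = K·L = 0.5 × 4.33 = 2.165 m
P_cr = π²EI / L_e² = π² × 114×10⁹ × 2.575×10^-7 / 2.165² = 6.181×10^4 N
Factor of safety n = P_cr / P = 61.807 / 22.4 = 2.76

n ≈ 2.76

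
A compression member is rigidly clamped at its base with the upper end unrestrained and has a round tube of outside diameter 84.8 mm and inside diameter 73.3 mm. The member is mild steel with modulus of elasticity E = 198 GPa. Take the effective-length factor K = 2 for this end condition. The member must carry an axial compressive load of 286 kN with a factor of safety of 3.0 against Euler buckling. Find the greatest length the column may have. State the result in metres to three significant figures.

L_max ≈ 0.799 m

d_o = 84.8 mm, d_i = 73.3 mm
I = π(d_o⁴ − d_i⁴)/64 = π(84.8⁴ − 73.30⁴)/64 = 1.121×10^6 mm⁴
I = 1.121×10^-6 m⁴
Required critical load P_cr = n·P = 3.0 × 286 = 858.0 kN = 8.580×10^5 N
From P_cr = π²EI/(K·L)²:  L = (1/K)·√(π²EI/P_cr) = (1/2)·√(π²×1.98×10^11×1.121×10^-6/8.580×10^5)
L = 0.799 m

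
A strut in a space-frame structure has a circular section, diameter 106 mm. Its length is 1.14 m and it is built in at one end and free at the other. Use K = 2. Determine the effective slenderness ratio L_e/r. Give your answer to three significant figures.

λ ≈ 86.0

For a solid circle r = d/4 = 106/4 = 26.50 mm
L_e = K·L = 2 × 1.14 m = 2.280 m = 2280.0 mm
λ = L_e / r_min = 2280.0 / 26.50 = 86.0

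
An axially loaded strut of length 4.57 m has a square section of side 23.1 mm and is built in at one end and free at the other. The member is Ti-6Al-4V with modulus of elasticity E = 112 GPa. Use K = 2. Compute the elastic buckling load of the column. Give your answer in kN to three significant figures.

P_cr ≈ 0.314 kN

I = a⁴/12 = 23.1⁴/12 = 2.373×10^4 mm⁴
I = 2.373×10^4 mm⁴ = 2.373×10^-8 m⁴
Effective length L_e = K·L = 2 × 4.57 = 9.140 m
P_cr = π²EI / L_e² = π² × 112×10⁹ × 2.373×10^-8 / 9.140² = 314.0 N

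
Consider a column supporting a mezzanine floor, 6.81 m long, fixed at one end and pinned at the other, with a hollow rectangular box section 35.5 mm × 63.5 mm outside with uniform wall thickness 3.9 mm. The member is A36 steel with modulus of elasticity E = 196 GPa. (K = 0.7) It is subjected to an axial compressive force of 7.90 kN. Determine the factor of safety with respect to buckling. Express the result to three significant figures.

n ≈ 1.49

Inner dimensions: h_i = 63.5 − 2×3.9 = 55.70 mm, b_i = 35.5 − 2×3.9 = 27.70 mm
Weak-axis I_min = (h_o·b_o³ − h_i·b_i³)/12 with b_o = 35.5, b_i = 27.70 mm (shorter outer/inner sides).
I_min = (63.5×35.5³ − 55.70×27.70³)/12 = 1.381×10^5 mm⁴
I = 1.381×10^5 mm⁴ = 1.381×10^-7 m⁴
Effective length L_e = K·L = 0.7 × 6.81 = 4.767 m
P_cr = π²EI / L_e² = π² × 196×10⁹ × 1.381×10^-7 / 4.767² = 1.176×10^4 N
Factor of safety n = P_cr / P = 11.755 / 7.90 = 1.49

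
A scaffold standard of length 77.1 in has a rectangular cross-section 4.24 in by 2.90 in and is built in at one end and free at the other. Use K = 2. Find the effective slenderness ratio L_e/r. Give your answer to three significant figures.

Buckling occurs about the weak axis: I_min = h·b³/12 with b = 2.90 in (the shorter side).
I_min = 4.24×2.90³/12 = 8.617 in⁴
A = 12.30 in²;  r_min = √(I/A) = √(8.617/12.30) = 0.8372 in
L_e = K·L = 2 × 77.1 = 154.2 in
λ = L_e / r_min = 154.20 / 0.8372 = 184

λ ≈ 184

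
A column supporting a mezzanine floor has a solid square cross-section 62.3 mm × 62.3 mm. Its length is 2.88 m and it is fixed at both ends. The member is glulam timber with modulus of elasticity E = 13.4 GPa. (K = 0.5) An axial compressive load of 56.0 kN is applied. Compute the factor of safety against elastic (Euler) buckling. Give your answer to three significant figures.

I = a⁴/12 = 62.3⁴/12 = 1.255×10^6 mm⁴
I = 1.255×10^6 mm⁴ = 1.255×10^-6 m⁴
Effective length L_e = K·L = 0.5 × 2.88 = 1.440 m
P_cr = π²EI / L_e² = π² × 13.4×10⁹ × 1.255×10^-6 / 1.440² = 8.007×10^4 N
Factor of safety n = P_cr / P = 80.066 / 56.0 = 1.43

n ≈ 1.43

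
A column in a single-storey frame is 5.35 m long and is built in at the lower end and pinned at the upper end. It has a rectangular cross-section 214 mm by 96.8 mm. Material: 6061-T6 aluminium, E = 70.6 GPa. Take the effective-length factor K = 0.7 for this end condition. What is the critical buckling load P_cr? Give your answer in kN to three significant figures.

Buckling occurs about the weak axis: I_min = h·b³/12 with b = 96.8 mm (the shorter side).
I_min = 214×96.8³/12 = 1.618×10^7 mm⁴
I = 1.618×10^7 mm⁴ = 1.618×10^-5 m⁴
Effective length L_e = K·L = 0.7 × 5.35 = 3.745 m
P_cr = π²EI / L_e² = π² × 70.6×10⁹ × 1.618×10^-5 / 3.745² = 8.036×10^5 N

P_cr ≈ 804 kN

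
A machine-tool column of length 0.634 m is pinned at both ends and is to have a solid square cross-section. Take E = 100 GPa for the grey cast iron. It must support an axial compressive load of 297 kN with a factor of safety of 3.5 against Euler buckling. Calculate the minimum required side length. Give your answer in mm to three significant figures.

Required P_cr = n·P = 3.5 × 297 = 1040 kN
L_e = K·L = 1 × 0.634 = 0.6340 m
Required I = P_cr·L_e²/(π²E) = 1.040×10^6 × 0.6340² / (π² × 1.00×10^11) = 4.234×10^-7 m⁴
I_req = 4.234×10^5 mm⁴
Solid square: I = a⁴/12  ⇒  a = (12I)^(1/4) = (12×4.234×10^5)^(1/4) = 47.5 mm

a ≈ 47.5 mm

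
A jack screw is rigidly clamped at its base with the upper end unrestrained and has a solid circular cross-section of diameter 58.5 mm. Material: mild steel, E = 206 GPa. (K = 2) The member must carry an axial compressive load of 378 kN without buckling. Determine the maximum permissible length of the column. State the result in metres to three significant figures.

I = πd⁴/64 = π×58.5⁴/64 = 5.749×10^5 mm⁴
I = 5.749×10^-7 m⁴
At the buckling limit P_cr = P = 3.780×10^5 N
From P_cr = π²EI/(K·L)²:  L = (1/K)·√(π²EI/P_cr) = (1/2)·√(π²×2.06×10^11×5.749×10^-7/3.780×10^5)
L = 0.879 m

L_max ≈ 0.879 m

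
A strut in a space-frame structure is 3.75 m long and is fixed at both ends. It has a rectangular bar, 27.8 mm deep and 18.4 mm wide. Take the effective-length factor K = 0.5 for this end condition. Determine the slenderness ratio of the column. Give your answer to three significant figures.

For a rectangle r_min = b/√12 = 18.4/√12 = 5.312 mm
L_e = K·L = 0.5 × 3.75 m = 1.875 m = 1875.0 mm
λ = L_e / r_min = 1875.0 / 5.312 = 353

λ ≈ 353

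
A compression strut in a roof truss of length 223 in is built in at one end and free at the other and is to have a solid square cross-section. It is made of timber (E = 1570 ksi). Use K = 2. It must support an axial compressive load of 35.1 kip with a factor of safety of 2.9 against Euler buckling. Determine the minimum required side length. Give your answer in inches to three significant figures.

Required P_cr = n·P = 2.9 × 35.1 = 101.8 kip
L_e = K·L = 2 × 223 = 446.0 in
Required I = P_cr·L_e²/(π²E) = 1.018×10^5 × 446.0² / (π² × 1.57×10^6) = 1.307×10^3 in⁴
Solid square: I = a⁴/12  ⇒  a = (12I)^(1/4) = (12×1.307×10^3)^(1/4) = 11.2 in

a ≈ 11.2 in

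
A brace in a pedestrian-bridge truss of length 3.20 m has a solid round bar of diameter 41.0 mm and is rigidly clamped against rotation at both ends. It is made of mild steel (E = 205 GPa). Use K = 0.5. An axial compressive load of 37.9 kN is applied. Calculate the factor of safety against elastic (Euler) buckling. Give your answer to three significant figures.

I = πd⁴/64 = π×41.0⁴/64 = 1.387×10^5 mm⁴
I = 1.387×10^5 mm⁴ = 1.387×10^-7 m⁴
Effective length L_e = K·L = 0.5 × 3.20 = 1.600 m
P_cr = π²EI / L_e² = π² × 205×10⁹ × 1.387×10^-7 / 1.600² = 1.096×10^5 N
Factor of safety n = P_cr / P = 109.63 / 37.9 = 2.89

n ≈ 2.89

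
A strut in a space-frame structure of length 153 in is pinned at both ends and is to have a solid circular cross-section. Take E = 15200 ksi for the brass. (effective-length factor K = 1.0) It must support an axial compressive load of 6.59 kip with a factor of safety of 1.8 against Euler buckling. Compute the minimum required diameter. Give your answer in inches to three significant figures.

Required P_cr = n·P = 1.8 × 6.59 = 11.86 kip
L_e = K·L = 1 × 153 = 153.0 in
Required I = P_cr·L_e²/(π²E) = 1.186×10^4 × 153.0² / (π² × 1.52×10^7) = 1.851 in⁴
Solid circle: I = πd⁴/64  ⇒  d = (64I/π)^(1/4) = (64×1.851/π)^(1/4) = 2.48 in

d ≈ 2.48 in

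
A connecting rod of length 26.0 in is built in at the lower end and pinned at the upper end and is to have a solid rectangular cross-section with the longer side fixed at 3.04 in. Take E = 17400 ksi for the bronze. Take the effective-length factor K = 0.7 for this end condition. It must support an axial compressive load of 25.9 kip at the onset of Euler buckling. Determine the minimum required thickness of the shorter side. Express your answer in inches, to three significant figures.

L_e = K·L = 0.7 × 26.0 = 18.20 in
Required I = P_cr·L_e²/(π²E) = 2.590×10^4 × 18.20² / (π² × 1.74×10^7) = 4.996×10^-2 in⁴
Rectangle, weak axis: I_min = h·b³/12 with h = 3.04 in fixed  ⇒  b = (12I/h)^(1/3) = 0.582 in

b ≈ 0.582 in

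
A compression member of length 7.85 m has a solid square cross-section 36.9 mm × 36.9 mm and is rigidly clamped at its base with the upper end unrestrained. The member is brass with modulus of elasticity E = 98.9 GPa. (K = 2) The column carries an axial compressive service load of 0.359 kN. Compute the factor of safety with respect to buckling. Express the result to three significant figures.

n ≈ 1.70

I = a⁴/12 = 36.9⁴/12 = 1.545×10^5 mm⁴
I = 1.545×10^5 mm⁴ = 1.545×10^-7 m⁴
Effective length L_e = K·L = 2 × 7.85 = 15.70 m
P_cr = π²EI / L_e² = π² × 98.9×10⁹ × 1.545×10^-7 / 15.70² = 611.8 N
Factor of safety n = P_cr / P = 0.61182 / 0.359 = 1.70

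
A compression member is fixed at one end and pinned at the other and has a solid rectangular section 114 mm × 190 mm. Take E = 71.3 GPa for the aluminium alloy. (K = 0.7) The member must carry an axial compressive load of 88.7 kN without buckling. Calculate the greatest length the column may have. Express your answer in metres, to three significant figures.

L_max ≈ 19.5 m

Buckling occurs about the weak axis: I_min = h·b³/12 with b = 114 mm (the shorter side).
I_min = 190×114³/12 = 2.346×10^7 mm⁴
I = 2.346×10^-5 m⁴
At the buckling limit P_cr = P = 8.870×10^4 N
From P_cr = π²EI/(K·L)²:  L = (1/K)·√(π²EI/P_cr) = (1/0.7)·√(π²×7.13×10^10×2.346×10^-5/8.870×10^4)
L = 19.5 m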